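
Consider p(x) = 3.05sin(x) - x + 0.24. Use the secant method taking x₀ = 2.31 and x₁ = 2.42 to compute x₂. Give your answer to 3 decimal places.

p(2.31) = 0.18397, p(2.42) = -0.16523
x₂ = 2.42000 − (-0.16523)·(2.42000 − 2.31000) / (-0.16523 − 0.18397) = 2.42000 − (-0.01818)/(-0.34919) = 2.36795

2.368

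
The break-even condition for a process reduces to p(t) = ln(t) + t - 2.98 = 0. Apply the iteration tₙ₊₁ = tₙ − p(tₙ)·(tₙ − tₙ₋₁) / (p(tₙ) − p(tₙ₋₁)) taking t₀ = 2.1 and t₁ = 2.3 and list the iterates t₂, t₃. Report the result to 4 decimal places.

2.1949, 2.1942

p(2.1) = -0.138063, p(2.3) = 0.152909
t₂ = 2.300000 − 0.152909·(2.300000 − 2.100000) / (0.152909 − (-0.138063)) = 2.300000 − (0.030582)/(0.290972) = 2.194898
p(2.194898) = 0.001033
t₃ = 2.194898 − 0.001033·(2.194898 − 2.300000) / (0.001033 − 0.152909) = 2.194898 − (-0.000109)/(-0.151876) = 2.194183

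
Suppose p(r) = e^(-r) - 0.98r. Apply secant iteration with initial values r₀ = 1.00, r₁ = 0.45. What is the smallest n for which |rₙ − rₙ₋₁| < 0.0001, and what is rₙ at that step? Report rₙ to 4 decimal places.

p(1.00) = -0.612121, p(0.45) = 0.196628
r₂ = 0.450000 − 0.196628·(-0.550000)/(0.808749) = 0.583720;  |Δ| = 0.133720
p(0.583720) = -0.014225
r₃ = 0.583720 − (-0.014225)·(0.133720)/(-0.210854) = 0.574698;  |Δ| = 0.009022
p(0.574698) = -0.000329
r₄ = 0.574698 − (-0.000329)·(-0.009022)/(0.013896) = 0.574484;  |Δ| = 0.000214
p(0.574484) = 0.000001
r₅ = 0.574484 − 0.000001·(-0.000214)/(0.000330) = 0.574485;  |Δ| = 0.000000
|r₅ − r₄| = 0.000000 < 0.0001

n = 5, rₙ = 0.5745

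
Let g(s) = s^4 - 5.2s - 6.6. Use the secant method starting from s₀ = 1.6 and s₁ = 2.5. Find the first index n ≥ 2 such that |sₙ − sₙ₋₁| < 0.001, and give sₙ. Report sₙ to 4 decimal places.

n = 6, sₙ = 2.0361

g(1.6) = -8.366400, g(2.5) = 19.462500
s₂ = 2.500000 − 19.462500·(0.900000)/(27.828900) = 1.870573;  |Δ| = 0.629427
g(1.870573) = -4.083667
s₃ = 1.870573 − (-4.083667)·(-0.629427)/(-23.546167) = 1.979736;  |Δ| = 0.109163
g(1.979736) = -1.533278
s₄ = 1.979736 − (-1.533278)·(0.109163)/(2.550389) = 2.045364;  |Δ| = 0.065628
g(2.045364) = 0.265907
s₅ = 2.045364 − 0.265907·(0.065628)/(1.799185) = 2.035665;  |Δ| = 0.009699
g(2.035665) = -0.013285
s₆ = 2.035665 − (-0.013285)·(-0.009699)/(-0.279193) = 2.036127;  |Δ| = 0.000462
|s₆ − s₅| = 0.000462 < 0.001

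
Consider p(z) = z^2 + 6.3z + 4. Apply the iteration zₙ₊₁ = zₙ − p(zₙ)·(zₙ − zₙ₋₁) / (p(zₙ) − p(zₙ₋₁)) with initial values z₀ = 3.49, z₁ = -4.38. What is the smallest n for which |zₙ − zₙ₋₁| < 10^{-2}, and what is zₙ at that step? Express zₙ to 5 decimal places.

p(3.49) = 38.1671000, p(-4.38) = -4.4096000
z₂ = -4.3800000 − (-4.4096000)·(-7.8700000)/(-42.5767000) = -3.5649168;  |Δ| = 0.8150832
p(-3.5649168) = -5.7503440
z₃ = -3.5649168 − (-5.7503440)·(0.8150832)/(-1.3407440) = -7.0607435;  |Δ| = 3.4958266
p(-7.0607435) = 9.3714144
z₄ = -7.0607435 − 9.3714144·(-3.4958266)/(15.1217584) = -4.8942732;  |Δ| = 2.1664703
p(-4.8942732) = -2.8800110
z₅ = -4.8942732 − (-2.8800110)·(2.1664703)/(-12.2514254) = -5.4035575;  |Δ| = 0.5092843
p(-5.4035575) = -0.8439788
z₆ = -5.4035575 − (-0.8439788)·(-0.5092843)/(2.0360323) = -5.6146666;  |Δ| = 0.2111092
p(-5.6146666) = 0.1520817
z₇ = -5.6146666 − 0.1520817·(-0.2111092)/(0.9960604) = -5.5824338;  |Δ| = 0.0322328
p(-5.5824338) = -0.0057657
z₈ = -5.5824338 − (-0.0057657)·(0.0322328)/(-0.1578474) = -5.5836112;  |Δ| = 0.0011774
|z₈ − z₇| = 0.0011774 < 10^{-2}

n = 8, zₙ = -5.58361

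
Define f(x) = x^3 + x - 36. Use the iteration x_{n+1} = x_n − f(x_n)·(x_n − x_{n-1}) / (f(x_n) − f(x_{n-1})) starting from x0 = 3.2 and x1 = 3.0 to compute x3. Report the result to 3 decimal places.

3.201

f(3.2) = -0.03200, f(3.0) = -6.00000
x2 = 3.00000 − (-6.00000)·(3.00000 − 3.20000) / (-6.00000 − (-0.03200)) = 3.00000 − (1.20000)/(-5.96800) = 3.20107
f(3.20107) = 0.00203
x3 = 3.20107 − 0.00203·(3.20107 − 3.00000) / (0.00203 − (-6.00000)) = 3.20107 − (0.00041)/(6.00203) = 3.20100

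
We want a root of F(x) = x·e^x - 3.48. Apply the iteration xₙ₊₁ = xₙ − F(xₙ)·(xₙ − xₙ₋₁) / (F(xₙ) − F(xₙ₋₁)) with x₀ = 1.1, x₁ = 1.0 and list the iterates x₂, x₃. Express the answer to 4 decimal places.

1.1299, 1.1270

F(1.1) = -0.175417, F(1.0) = -0.761718
x₂ = 1.000000 − (-0.761718)·(1.000000 − 1.100000) / (-0.761718 − (-0.175417)) = 1.000000 − (0.076172)/(-0.586301) = 1.129919
F(1.129919) = 0.017560
x₃ = 1.129919 − 0.017560·(1.129919 − 1.000000) / (0.017560 − (-0.761718)) = 1.129919 − (0.002281)/(0.779278) = 1.126992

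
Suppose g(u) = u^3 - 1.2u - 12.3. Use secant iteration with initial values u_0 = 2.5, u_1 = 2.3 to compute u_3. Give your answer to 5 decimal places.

g(2.5) = 0.3250000, g(2.3) = -2.8930000
u_2 = 2.3000000 − (-2.8930000)·(2.3000000 − 2.5000000) / (-2.8930000 − 0.3250000) = 2.3000000 − (0.5786000)/(-3.2180000) = 2.4798011
g(2.4798011) = -0.0264386
u_3 = 2.4798011 − (-0.0264386)·(2.4798011 − 2.3000000) / (-0.0264386 − (-2.8930000)) = 2.4798011 − (-0.0047537)/(2.8665614) = 2.4814594

2.48146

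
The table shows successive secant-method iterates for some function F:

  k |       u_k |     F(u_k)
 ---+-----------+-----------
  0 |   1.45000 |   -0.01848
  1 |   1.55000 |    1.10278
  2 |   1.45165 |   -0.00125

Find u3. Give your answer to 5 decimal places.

1.45176

u3 = 1.45165 − (-0.00125)·(1.45165 − 1.55000) / (-0.00125 − 1.10278)
   = 1.45165 − (0.0001229)/(-1.1040300) = 1.4517614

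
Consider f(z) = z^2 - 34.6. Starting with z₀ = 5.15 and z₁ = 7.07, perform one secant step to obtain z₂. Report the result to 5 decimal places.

5.81101

f(5.15) = -8.0775000, f(7.07) = 15.3849000
z₂ = 7.0700000 − 15.3849000·(7.0700000 − 5.1500000) / (15.3849000 − (-8.0775000)) = 7.0700000 − (29.5390080)/(23.4624000) = 5.8110065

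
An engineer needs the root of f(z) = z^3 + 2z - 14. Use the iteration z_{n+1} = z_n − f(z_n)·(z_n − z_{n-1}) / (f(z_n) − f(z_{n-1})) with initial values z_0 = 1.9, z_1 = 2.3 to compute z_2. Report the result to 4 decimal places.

f(1.9) = -3.341000, f(2.3) = 2.767000
z_2 = 2.300000 − 2.767000·(2.300000 − 1.900000) / (2.767000 − (-3.341000)) = 2.300000 − (1.106800)/(6.108000) = 2.118795

2.1188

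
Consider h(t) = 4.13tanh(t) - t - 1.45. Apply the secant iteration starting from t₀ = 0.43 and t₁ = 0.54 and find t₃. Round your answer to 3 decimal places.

0.519

h(0.43) = -0.20602, h(0.54) = 0.04604
t₂ = 0.54000 − 0.04604·(0.54000 − 0.43000) / (0.04604 − (-0.20602)) = 0.54000 − (0.00506)/(0.25206) = 0.51991
h(0.51991) = 0.00270
t₃ = 0.51991 − 0.00270·(0.51991 − 0.54000) / (0.00270 − 0.04604) = 0.51991 − (-0.00005)/(-0.04334) = 0.51866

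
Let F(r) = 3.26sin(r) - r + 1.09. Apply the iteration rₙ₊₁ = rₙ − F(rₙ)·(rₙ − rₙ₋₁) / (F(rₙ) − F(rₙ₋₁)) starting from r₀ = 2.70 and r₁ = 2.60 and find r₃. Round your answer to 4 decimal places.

F(2.70) = -0.216742, F(2.60) = 0.170534
r₂ = 2.600000 − 0.170534·(2.600000 − 2.700000) / (0.170534 − (-0.216742)) = 2.600000 − (-0.017053)/(0.387276) = 2.644034
F(2.644034) = 0.001903
r₃ = 2.644034 − 0.001903·(2.644034 − 2.600000) / (0.001903 − 0.170534) = 2.644034 − (0.000084)/(-0.168632) = 2.644531

2.6445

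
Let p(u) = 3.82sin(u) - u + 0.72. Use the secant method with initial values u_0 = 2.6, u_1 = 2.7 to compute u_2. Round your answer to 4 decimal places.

p(2.6) = 0.089215, p(2.7) = -0.347409
u_2 = 2.700000 − (-0.347409)·(2.700000 − 2.600000) / (-0.347409 − 0.089215) = 2.700000 − (-0.034741)/(-0.436624) = 2.620433

2.6204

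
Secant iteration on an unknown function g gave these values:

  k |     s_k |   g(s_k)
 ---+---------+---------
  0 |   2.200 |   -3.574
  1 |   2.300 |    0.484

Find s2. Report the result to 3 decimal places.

2.288

s2 = 2.300 − 0.484·(2.300 − 2.200) / (0.484 − (-3.574))
   = 2.300 − (0.04840)/(4.05800) = 2.28807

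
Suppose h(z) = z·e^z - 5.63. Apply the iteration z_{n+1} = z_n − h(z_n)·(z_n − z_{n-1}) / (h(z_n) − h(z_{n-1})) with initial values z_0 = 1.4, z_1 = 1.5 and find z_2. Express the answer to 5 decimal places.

1.39548

h(1.4) = 0.0472800, h(1.5) = 1.0925336
z_2 = 1.5000000 − 1.0925336·(1.5000000 − 1.4000000) / (1.0925336 − 0.0472800) = 1.5000000 − (0.1092534)/(1.0452537) = 1.3954767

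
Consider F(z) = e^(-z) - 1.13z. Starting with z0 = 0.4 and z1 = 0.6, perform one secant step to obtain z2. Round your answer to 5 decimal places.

0.52565

F(0.4) = 0.2183200, F(0.6) = -0.1291884
z2 = 0.6000000 − (-0.1291884)·(0.6000000 − 0.4000000) / (-0.1291884 − 0.2183200) = 0.6000000 − (-0.0258377)/(-0.3475084) = 0.5256488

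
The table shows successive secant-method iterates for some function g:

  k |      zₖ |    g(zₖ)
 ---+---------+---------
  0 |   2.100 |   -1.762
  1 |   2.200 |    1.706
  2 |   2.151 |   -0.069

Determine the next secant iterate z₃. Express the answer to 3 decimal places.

2.153

z₃ = 2.151 − (-0.069)·(2.151 − 2.200) / (-0.069 − 1.706)
   = 2.151 − (0.00338)/(-1.77500) = 2.15290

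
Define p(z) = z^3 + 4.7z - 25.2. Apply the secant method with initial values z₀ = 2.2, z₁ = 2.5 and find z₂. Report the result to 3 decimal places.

p(2.2) = -4.21200, p(2.5) = 2.17500
z₂ = 2.50000 − 2.17500·(2.50000 − 2.20000) / (2.17500 − (-4.21200)) = 2.50000 − (0.65250)/(6.38700) = 2.39784

2.398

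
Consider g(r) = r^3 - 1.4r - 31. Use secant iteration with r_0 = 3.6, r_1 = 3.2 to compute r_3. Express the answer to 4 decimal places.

g(3.6) = 10.616000, g(3.2) = -2.712000
r_2 = 3.200000 − (-2.712000)·(3.200000 − 3.600000) / (-2.712000 − 10.616000) = 3.200000 − (1.084800)/(-13.328000) = 3.281393
g(3.281393) = -0.261433
r_3 = 3.281393 − (-0.261433)·(3.281393 − 3.200000) / (-0.261433 − (-2.712000)) = 3.281393 − (-0.021279)/(2.450567) = 3.290076

3.2901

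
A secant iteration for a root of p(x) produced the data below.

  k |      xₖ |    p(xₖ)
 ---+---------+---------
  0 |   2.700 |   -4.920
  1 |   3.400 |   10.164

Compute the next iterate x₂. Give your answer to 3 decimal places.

2.928

x₂ = 3.400 − 10.164·(3.400 − 2.700) / (10.164 − (-4.920))
   = 3.400 − (7.11480)/(15.08400) = 2.92832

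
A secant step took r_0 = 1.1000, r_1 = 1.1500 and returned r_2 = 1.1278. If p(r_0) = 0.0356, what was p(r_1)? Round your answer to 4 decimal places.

The secant line through (1.1000, 0.0356) and (1.1500, p(r_1)) crosses zero at r_2 = 1.1278.
So (1.1000, 0.0356), (1.1500, p(r_1)), (1.1278, 0) are collinear:
p(r_1) = 0.0356 · (1.1500 − 1.1278) / (1.1000 − 1.1278) = 0.0356 · (0.022200)/(-0.027800) = -0.028429

-0.0284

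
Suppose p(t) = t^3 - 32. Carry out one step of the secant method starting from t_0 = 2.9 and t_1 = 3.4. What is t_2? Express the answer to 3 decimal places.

3.155

p(2.9) = -7.61100, p(3.4) = 7.30400
t_2 = 3.40000 − 7.30400·(3.40000 − 2.90000) / (7.30400 − (-7.61100)) = 3.40000 − (3.65200)/(14.91500) = 3.15515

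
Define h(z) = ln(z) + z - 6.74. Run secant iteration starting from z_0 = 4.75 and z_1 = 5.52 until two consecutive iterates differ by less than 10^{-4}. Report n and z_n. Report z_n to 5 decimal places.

h(4.75) = -0.4318554, h(5.52) = 0.4883779
z_2 = 5.5200000 − 0.4883779·(0.7700000)/(0.9202332) = 5.1113526;  |Δ| = 0.4086474
h(5.1113526) = 0.0028166
z_3 = 5.1113526 − 0.0028166·(-0.4086474)/(-0.4855612) = 5.1089821;  |Δ| = 0.0023705
h(5.1089821) = -0.0000177
z_4 = 5.1089821 − (-0.0000177)·(-0.0023705)/(-0.0028343) = 5.1089969;  |Δ| = 0.0000148
|z_4 − z_3| = 0.0000148 < 10^{-4}

n = 4, z_n = 5.10900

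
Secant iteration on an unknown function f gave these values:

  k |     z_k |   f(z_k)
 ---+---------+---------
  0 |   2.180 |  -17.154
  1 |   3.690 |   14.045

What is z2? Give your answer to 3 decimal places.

3.010

z2 = 3.690 − 14.045·(3.690 − 2.180) / (14.045 − (-17.154))
   = 3.690 − (21.20795)/(31.19900) = 3.01024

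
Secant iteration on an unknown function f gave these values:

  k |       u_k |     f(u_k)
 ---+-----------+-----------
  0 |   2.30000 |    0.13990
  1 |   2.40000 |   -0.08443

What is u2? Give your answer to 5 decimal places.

u2 = 2.40000 − (-0.08443)·(2.40000 − 2.30000) / (-0.08443 − 0.13990)
   = 2.40000 − (-0.0084430)/(-0.2243300) = 2.3623635

2.36236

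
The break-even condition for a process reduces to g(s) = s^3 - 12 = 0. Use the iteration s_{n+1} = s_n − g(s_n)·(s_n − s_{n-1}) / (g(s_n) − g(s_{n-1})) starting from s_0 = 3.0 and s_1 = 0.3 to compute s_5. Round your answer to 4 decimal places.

g(3.0) = 15.000000, g(0.3) = -11.973000
s_2 = 0.300000 − (-11.973000)·(0.300000 − 3.000000) / (-11.973000 − 15.000000) = 0.300000 − (32.327100)/(-26.973000) = 1.498498
g(1.498498) = -8.635125
s_3 = 1.498498 − (-8.635125)·(1.498498 − 0.300000) / (-8.635125 − (-11.973000)) = 1.498498 − (-10.349184)/(3.337875) = 4.599029
g(4.599029) = 85.274394
s_4 = 4.599029 − 85.274394·(4.599029 − 1.498498) / (85.274394 − (-8.635125)) = 4.599029 − (264.395888)/(93.909519) = 1.783597
g(1.783597) = -6.325988
s_5 = 1.783597 − (-6.325988)·(1.783597 − 4.599029) / (-6.325988 − 85.274394) = 1.783597 − (17.810390)/(-91.600382) = 1.978033

1.9780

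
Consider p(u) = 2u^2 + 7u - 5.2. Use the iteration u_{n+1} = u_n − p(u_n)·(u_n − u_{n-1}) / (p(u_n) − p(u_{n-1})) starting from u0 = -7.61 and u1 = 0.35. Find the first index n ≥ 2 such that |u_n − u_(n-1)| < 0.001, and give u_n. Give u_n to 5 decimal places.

n = 6, u_n = 0.62960

p(-7.61) = 57.3542000, p(0.35) = -2.5050000
u2 = 0.3500000 − (-2.5050000)·(7.9600000)/(-59.8592000) = 0.0168883;  |Δ| = 0.3331117
p(0.0168883) = -5.0812115
u3 = 0.0168883 − (-5.0812115)·(-0.3331117)/(-2.5762115) = 0.6739038;  |Δ| = 0.6570156
p(0.6739038) = 0.4256197
u4 = 0.6739038 − 0.4256197·(0.6570156)/(5.5068312) = 0.6231235;  |Δ| = 0.0507803
p(0.6231235) = -0.0615697
u5 = 0.6231235 − (-0.0615697)·(-0.0507803)/(-0.4871894) = 0.6295410;  |Δ| = 0.0064175
p(0.6295410) = -0.0005694
u6 = 0.6295410 − (-0.0005694)·(0.0064175)/(0.0610003) = 0.6296009;  |Δ| = 0.0000599
|u6 − u5| = 0.0000599 < 0.001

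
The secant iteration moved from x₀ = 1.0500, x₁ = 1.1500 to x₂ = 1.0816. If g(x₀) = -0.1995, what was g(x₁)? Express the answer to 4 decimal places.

The secant line through (1.0500, -0.1995) and (1.1500, g(x₁)) crosses zero at x₂ = 1.0816.
So (1.0500, -0.1995), (1.1500, g(x₁)), (1.0816, 0) are collinear:
g(x₁) = -0.1995 · (1.1500 − 1.0816) / (1.0500 − 1.0816) = -0.1995 · (0.068400)/(-0.031600) = 0.431829

0.4318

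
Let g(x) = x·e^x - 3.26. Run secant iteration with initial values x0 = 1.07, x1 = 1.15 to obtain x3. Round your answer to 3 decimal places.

1.093

g(1.07) = -0.14054, g(1.15) = 0.37192
x2 = 1.15000 − 0.37192·(1.15000 − 1.07000) / (0.37192 − (-0.14054)) = 1.15000 − (0.02975)/(0.51247) = 1.09194
g(1.09194) = -0.00596
x3 = 1.09194 − (-0.00596)·(1.09194 − 1.15000) / (-0.00596 − 0.37192) = 1.09194 − (0.00035)/(-0.37789) = 1.09286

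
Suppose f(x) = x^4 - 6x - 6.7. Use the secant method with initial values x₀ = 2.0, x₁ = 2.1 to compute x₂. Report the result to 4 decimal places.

2.0948

f(2.0) = -2.700000, f(2.1) = 0.148100
x₂ = 2.100000 − 0.148100·(2.100000 − 2.000000) / (0.148100 − (-2.700000)) = 2.100000 − (0.014810)/(2.848100) = 2.094800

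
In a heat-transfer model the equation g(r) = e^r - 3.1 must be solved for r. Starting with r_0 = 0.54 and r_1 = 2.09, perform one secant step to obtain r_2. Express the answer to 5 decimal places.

g(0.54) = -1.3839931, g(2.09) = 4.9849152
r_2 = 2.0900000 − 4.9849152·(2.0900000 − 0.5400000) / (4.9849152 − (-1.3839931)) = 2.0900000 − (7.7266185)/(6.3689083) = 0.8768221

0.87682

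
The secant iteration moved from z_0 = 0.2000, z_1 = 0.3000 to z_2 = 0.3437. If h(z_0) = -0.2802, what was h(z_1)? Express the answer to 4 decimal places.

-0.0852

The secant line through (0.2000, -0.2802) and (0.3000, h(z_1)) crosses zero at z_2 = 0.3437.
So (0.2000, -0.2802), (0.3000, h(z_1)), (0.3437, 0) are collinear:
h(z_1) = -0.2802 · (0.3000 − 0.3437) / (0.2000 − 0.3437) = -0.2802 · (-0.043700)/(-0.143700) = -0.085210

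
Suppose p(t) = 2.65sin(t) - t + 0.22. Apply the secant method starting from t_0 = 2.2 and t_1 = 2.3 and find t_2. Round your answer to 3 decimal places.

2.261

p(2.2) = 0.16252, p(2.3) = -0.10388
t_2 = 2.30000 − (-0.10388)·(2.30000 − 2.20000) / (-0.10388 − 0.16252) = 2.30000 − (-0.01039)/(-0.26640) = 2.26101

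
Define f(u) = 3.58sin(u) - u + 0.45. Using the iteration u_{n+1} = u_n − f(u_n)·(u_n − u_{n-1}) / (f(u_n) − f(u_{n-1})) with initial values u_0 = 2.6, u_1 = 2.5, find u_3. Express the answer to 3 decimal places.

f(2.6) = -0.30451, f(2.5) = 0.09253
u_2 = 2.50000 − 0.09253·(2.50000 − 2.60000) / (0.09253 − (-0.30451)) = 2.50000 − (-0.00925)/(0.39704) = 2.52331
f(2.52331) = 0.00181
u_3 = 2.52331 − 0.00181·(2.52331 − 2.50000) / (0.00181 − 0.09253) = 2.52331 − (0.00004)/(-0.09072) = 2.52377

2.524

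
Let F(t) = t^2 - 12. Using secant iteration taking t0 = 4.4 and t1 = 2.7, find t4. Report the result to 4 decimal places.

3.4639

F(4.4) = 7.360000, F(2.7) = -4.710000
t2 = 2.700000 − (-4.710000)·(2.700000 − 4.400000) / (-4.710000 − 7.360000) = 2.700000 − (8.007000)/(-12.070000) = 3.363380
F(3.363380) = -0.687673
t3 = 3.363380 − (-0.687673)·(3.363380 − 2.700000) / (-0.687673 − (-4.710000)) = 3.363380 − (-0.456189)/(4.022327) = 3.476794
F(3.476794) = 0.088099
t4 = 3.476794 − 0.088099·(3.476794 − 3.363380) / (0.088099 − (-0.687673)) = 3.476794 − (0.009992)/(0.775773) = 3.463915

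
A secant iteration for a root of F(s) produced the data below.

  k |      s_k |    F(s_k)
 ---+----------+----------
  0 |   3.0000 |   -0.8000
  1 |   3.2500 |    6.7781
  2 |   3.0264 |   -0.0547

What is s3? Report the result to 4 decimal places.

3.0282

s3 = 3.0264 − (-0.0547)·(3.0264 − 3.2500) / (-0.0547 − 6.7781)
   = 3.0264 − (0.012231)/(-6.832800) = 3.028190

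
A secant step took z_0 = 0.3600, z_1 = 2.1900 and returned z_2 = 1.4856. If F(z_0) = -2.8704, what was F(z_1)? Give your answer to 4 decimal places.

The secant line through (0.3600, -2.8704) and (2.1900, F(z_1)) crosses zero at z_2 = 1.4856.
So (0.3600, -2.8704), (2.1900, F(z_1)), (1.4856, 0) are collinear:
F(z_1) = -2.8704 · (2.1900 − 1.4856) / (0.3600 − 1.4856) = -2.8704 · (0.704400)/(-1.125600) = 1.796295

1.7963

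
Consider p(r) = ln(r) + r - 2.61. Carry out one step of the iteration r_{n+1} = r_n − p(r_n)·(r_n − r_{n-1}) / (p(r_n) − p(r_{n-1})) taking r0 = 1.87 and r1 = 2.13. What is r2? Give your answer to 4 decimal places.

1.9460

p(1.87) = -0.114062, p(2.13) = 0.276122
r2 = 2.130000 − 0.276122·(2.130000 − 1.870000) / (0.276122 − (-0.114062)) = 2.130000 − (0.071792)/(0.390184) = 1.946005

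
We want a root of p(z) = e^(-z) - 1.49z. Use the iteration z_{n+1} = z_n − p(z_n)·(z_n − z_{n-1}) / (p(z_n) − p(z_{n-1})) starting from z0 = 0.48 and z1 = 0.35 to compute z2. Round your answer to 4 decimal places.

p(0.48) = -0.096417, p(0.35) = 0.183188
z2 = 0.350000 − 0.183188·(0.350000 − 0.480000) / (0.183188 − (-0.096417)) = 0.350000 − (-0.023814)/(0.279605) = 0.435172

0.4352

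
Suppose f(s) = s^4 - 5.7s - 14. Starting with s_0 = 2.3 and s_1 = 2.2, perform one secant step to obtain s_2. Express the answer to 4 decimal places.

2.2781

f(2.3) = 0.874100, f(2.2) = -3.114400
s_2 = 2.200000 − (-3.114400)·(2.200000 − 2.300000) / (-3.114400 − 0.874100) = 2.200000 − (0.311440)/(-3.988500) = 2.278084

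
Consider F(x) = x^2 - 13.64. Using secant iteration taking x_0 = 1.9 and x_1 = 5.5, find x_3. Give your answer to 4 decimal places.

F(1.9) = -10.030000, F(5.5) = 16.610000
x_2 = 5.500000 − 16.610000·(5.500000 − 1.900000) / (16.610000 − (-10.030000)) = 5.500000 − (59.796000)/(26.640000) = 3.255405
F(3.255405) = -3.042336
x_3 = 3.255405 − (-3.042336)·(3.255405 − 5.500000) / (-3.042336 − 16.610000) = 3.255405 − (6.828810)/(-19.652336) = 3.602886

3.6029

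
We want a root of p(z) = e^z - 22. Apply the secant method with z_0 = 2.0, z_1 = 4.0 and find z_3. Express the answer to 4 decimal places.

2.8987

p(2.0) = -14.610944, p(4.0) = 32.598150
z_2 = 4.000000 − 32.598150·(4.000000 − 2.000000) / (32.598150 − (-14.610944)) = 4.000000 − (65.196300)/(47.209094) = 2.618989
p(2.618989) = -8.278163
z_3 = 2.618989 − (-8.278163)·(2.618989 − 4.000000) / (-8.278163 − 32.598150) = 2.618989 − (11.432238)/(-40.876313) = 2.898667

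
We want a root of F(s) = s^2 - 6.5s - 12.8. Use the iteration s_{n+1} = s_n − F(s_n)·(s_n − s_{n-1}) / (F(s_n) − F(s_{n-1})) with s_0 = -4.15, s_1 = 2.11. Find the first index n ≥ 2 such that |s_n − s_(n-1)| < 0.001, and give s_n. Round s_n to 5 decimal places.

F(-4.15) = 31.3975000, F(2.11) = -22.0629000
s_2 = 2.1100000 − (-22.0629000)·(6.2600000)/(-53.4604000) = -0.4734778;  |Δ| = 2.5834778
F(-0.4734778) = -9.4982134
s_3 = -0.4734778 − (-9.4982134)·(-2.5834778)/(12.5646866) = -2.4264451;  |Δ| = 1.9529674
F(-2.4264451) = 8.8595294
s_4 = -2.4264451 − 8.8595294·(-1.9529674)/(18.3577428) = -1.4839343;  |Δ| = 0.9425109
F(-1.4839343) = -0.9523662
s_5 = -1.4839343 − (-0.9523662)·(0.9425109)/(-9.8118957) = -1.5754167;  |Δ| = 0.0914824
F(-1.5754167) = -0.0778541
s_6 = -1.5754167 − (-0.0778541)·(-0.0914824)/(0.8745121) = -1.5835609;  |Δ| = 0.0081443
F(-1.5835609) = 0.0008114
s_7 = -1.5835609 − 0.0008114·(-0.0081443)/(0.0786655) = -1.5834769;  |Δ| = 0.0000840
|s_7 − s_6| = 0.0000840 < 0.001

n = 7, s_n = -1.58348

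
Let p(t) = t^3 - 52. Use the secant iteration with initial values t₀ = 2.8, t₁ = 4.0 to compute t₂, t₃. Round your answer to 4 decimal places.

p(2.8) = -30.048000, p(4.0) = 12.000000
t₂ = 4.000000 − 12.000000·(4.000000 − 2.800000) / (12.000000 − (-30.048000)) = 4.000000 − (14.400000)/(42.048000) = 3.657534
p(3.657534) = -3.071128
t₃ = 3.657534 − (-3.071128)·(3.657534 − 4.000000) / (-3.071128 − 12.000000) = 3.657534 − (1.051756)/(-15.071128) = 3.727320

3.6575, 3.7273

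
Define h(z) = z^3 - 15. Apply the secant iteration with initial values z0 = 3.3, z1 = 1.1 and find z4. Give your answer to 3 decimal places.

h(3.3) = 20.93700, h(1.1) = -13.66900
z2 = 1.10000 − (-13.66900)·(1.10000 − 3.30000) / (-13.66900 − 20.93700) = 1.10000 − (30.07180)/(-34.60600) = 1.96898
h(1.96898) = -7.36654
z3 = 1.96898 − (-7.36654)·(1.96898 − 1.10000) / (-7.36654 − (-13.66900)) = 1.96898 − (-6.40135)/(6.30246) = 2.98467
h(2.98467) = 11.58810
z4 = 2.98467 − 11.58810·(2.98467 − 1.96898) / (11.58810 − (-7.36654)) = 2.98467 − (11.76992)/(18.95464) = 2.36371

2.364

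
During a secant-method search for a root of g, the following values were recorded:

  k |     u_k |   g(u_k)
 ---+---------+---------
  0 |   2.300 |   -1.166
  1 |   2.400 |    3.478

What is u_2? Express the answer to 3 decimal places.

2.325

u_2 = 2.400 − 3.478·(2.400 − 2.300) / (3.478 − (-1.166))
   = 2.400 − (0.34780)/(4.64400) = 2.32511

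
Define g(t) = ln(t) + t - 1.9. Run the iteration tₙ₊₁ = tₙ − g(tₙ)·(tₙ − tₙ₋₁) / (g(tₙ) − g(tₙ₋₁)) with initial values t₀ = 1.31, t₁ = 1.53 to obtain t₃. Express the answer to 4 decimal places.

g(1.31) = -0.319973, g(1.53) = 0.055268
t₂ = 1.530000 − 0.055268·(1.530000 − 1.310000) / (0.055268 − (-0.319973)) = 1.530000 − (0.012159)/(0.375241) = 1.497597
g(1.497597) = 0.001459
t₃ = 1.497597 − 0.001459·(1.497597 − 1.530000) / (0.001459 − 0.055268) = 1.497597 − (-0.000047)/(-0.053809) = 1.496719

1.4967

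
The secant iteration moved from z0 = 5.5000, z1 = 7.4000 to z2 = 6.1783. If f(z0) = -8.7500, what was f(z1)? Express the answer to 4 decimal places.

15.7598

The secant line through (5.5000, -8.7500) and (7.4000, f(z1)) crosses zero at z2 = 6.1783.
So (5.5000, -8.7500), (7.4000, f(z1)), (6.1783, 0) are collinear:
f(z1) = -8.7500 · (7.4000 − 6.1783) / (5.5000 − 6.1783) = -8.7500 · (1.221700)/(-0.678300) = 15.759804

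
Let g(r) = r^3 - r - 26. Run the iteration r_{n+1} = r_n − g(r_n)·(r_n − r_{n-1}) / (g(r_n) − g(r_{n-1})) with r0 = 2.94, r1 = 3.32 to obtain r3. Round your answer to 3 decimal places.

g(2.94) = -3.52782, g(3.32) = 7.27437
r2 = 3.32000 − 7.27437·(3.32000 − 2.94000) / (7.27437 − (-3.52782)) = 3.32000 − (2.76426)/(10.80218) = 3.06410
g(3.06410) = -0.29611
r3 = 3.06410 − (-0.29611)·(3.06410 − 3.32000) / (-0.29611 − 7.27437) = 3.06410 − (0.07577)/(-7.57048) = 3.07411

3.074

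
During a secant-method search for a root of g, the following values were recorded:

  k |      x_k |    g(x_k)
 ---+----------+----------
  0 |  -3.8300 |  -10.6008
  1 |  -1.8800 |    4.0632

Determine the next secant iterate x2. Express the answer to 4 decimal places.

-2.4203

x2 = -1.8800 − 4.0632·(-1.8800 − (-3.8300)) / (4.0632 − (-10.6008))
   = -1.8800 − (7.923240)/(14.664000) = -2.420319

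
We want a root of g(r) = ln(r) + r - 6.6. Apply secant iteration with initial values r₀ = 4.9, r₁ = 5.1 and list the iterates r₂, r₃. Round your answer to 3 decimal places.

g(4.9) = -0.11076, g(5.1) = 0.12924
r₂ = 5.10000 − 0.12924·(5.10000 − 4.90000) / (0.12924 − (-0.11076)) = 5.10000 − (0.02585)/(0.24001) = 4.99230
g(4.99230) = 0.00020
r₃ = 4.99230 − 0.00020·(4.99230 − 5.10000) / (0.00020 − 0.12924) = 4.99230 − (-0.00002)/(-0.12904) = 4.99214

4.992, 4.992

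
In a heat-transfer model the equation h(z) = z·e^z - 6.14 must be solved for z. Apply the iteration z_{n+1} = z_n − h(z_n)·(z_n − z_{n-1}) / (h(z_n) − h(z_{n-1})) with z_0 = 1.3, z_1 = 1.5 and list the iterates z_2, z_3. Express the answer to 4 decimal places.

1.4403, 1.4458

h(1.3) = -1.369914, h(1.5) = 0.582534
z_2 = 1.500000 − 0.582534·(1.500000 − 1.300000) / (0.582534 − (-1.369914)) = 1.500000 − (0.116507)/(1.952448) = 1.440328
h(1.440328) = -0.058821
z_3 = 1.440328 − (-0.058821)·(1.440328 − 1.500000) / (-0.058821 − 0.582534) = 1.440328 − (0.003510)/(-0.641354) = 1.445801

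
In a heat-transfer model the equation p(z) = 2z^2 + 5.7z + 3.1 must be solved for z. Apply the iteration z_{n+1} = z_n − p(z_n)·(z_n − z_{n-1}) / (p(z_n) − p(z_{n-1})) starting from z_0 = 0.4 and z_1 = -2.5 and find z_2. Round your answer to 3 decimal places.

-3.400

p(0.4) = 5.70000, p(-2.5) = 1.35000
z_2 = -2.50000 − 1.35000·(-2.50000 − 0.40000) / (1.35000 − 5.70000) = -2.50000 − (-3.91500)/(-4.35000) = -3.40000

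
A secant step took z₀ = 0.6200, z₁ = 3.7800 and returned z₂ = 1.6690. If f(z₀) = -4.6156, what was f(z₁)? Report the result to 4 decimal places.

9.2884

The secant line through (0.6200, -4.6156) and (3.7800, f(z₁)) crosses zero at z₂ = 1.6690.
So (0.6200, -4.6156), (3.7800, f(z₁)), (1.6690, 0) are collinear:
f(z₁) = -4.6156 · (3.7800 − 1.6690) / (0.6200 − 1.6690) = -4.6156 · (2.111000)/(-1.049000) = 9.288400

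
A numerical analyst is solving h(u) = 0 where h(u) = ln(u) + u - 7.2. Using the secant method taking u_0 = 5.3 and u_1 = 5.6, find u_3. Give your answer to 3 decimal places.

h(5.3) = -0.23229, h(5.6) = 0.12277
u_2 = 5.60000 − 0.12277·(5.60000 − 5.30000) / (0.12277 − (-0.23229)) = 5.60000 − (0.03683)/(0.35506) = 5.49627
h(5.49627) = 0.00034
u_3 = 5.49627 − 0.00034·(5.49627 − 5.60000) / (0.00034 − 0.12277) = 5.49627 − (-0.00004)/(-0.12243) = 5.49598

5.496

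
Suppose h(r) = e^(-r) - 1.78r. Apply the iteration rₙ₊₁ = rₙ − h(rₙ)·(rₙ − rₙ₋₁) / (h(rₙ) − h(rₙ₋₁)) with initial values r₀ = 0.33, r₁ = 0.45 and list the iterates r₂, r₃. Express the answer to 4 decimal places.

0.3835, 0.3830

h(0.33) = 0.131524, h(0.45) = -0.163372
r₂ = 0.450000 − (-0.163372)·(0.450000 − 0.330000) / (-0.163372 − 0.131524) = 0.450000 − (-0.019605)/(-0.294896) = 0.383520
h(0.383520) = -0.001207
r₃ = 0.383520 − (-0.001207)·(0.383520 − 0.450000) / (-0.001207 − (-0.163372)) = 0.383520 − (0.000080)/(0.162164) = 0.383025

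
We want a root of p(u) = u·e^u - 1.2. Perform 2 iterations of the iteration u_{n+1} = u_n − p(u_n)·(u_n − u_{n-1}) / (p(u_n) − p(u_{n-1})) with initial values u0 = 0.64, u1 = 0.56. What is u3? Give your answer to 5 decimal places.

0.63558

p(0.64) = 0.0137478, p(0.56) = -0.2196234
u2 = 0.5600000 − (-0.2196234)·(0.5600000 − 0.6400000) / (-0.2196234 − 0.0137478) = 0.5600000 − (0.0175699)/(-0.2333712) = 0.6352872
p(0.6352872) = -0.0008545
u3 = 0.6352872 − (-0.0008545)·(0.6352872 − 0.5600000) / (-0.0008545 − (-0.2196234)) = 0.6352872 − (-0.0000643)/(0.2187689) = 0.6355813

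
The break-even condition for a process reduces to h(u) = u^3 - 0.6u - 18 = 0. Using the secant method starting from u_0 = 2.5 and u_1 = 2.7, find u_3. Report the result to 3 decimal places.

h(2.5) = -3.87500, h(2.7) = 0.06300
u_2 = 2.70000 − 0.06300·(2.70000 − 2.50000) / (0.06300 − (-3.87500)) = 2.70000 − (0.01260)/(3.93800) = 2.69680
h(2.69680) = -0.00497
u_3 = 2.69680 − (-0.00497)·(2.69680 − 2.70000) / (-0.00497 − 0.06300) = 2.69680 − (0.00002)/(-0.06797) = 2.69703

2.697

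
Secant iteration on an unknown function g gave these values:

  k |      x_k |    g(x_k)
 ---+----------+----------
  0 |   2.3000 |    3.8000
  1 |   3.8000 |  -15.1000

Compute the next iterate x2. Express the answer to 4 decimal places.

x2 = 3.8000 − (-15.1000)·(3.8000 − 2.3000) / (-15.1000 − 3.8000)
   = 3.8000 − (-22.650000)/(-18.900000) = 2.601587

2.6016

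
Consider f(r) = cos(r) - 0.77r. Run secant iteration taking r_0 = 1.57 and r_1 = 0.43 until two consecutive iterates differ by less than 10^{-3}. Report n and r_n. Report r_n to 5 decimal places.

f(1.57) = -1.2081037, f(0.43) = 0.5778657
r_2 = 0.4300000 − 0.5778657·(-1.1400000)/(1.7859694) = 0.7988568;  |Δ| = 0.3688568
f(0.7988568) = 0.0824066
r_3 = 0.7988568 − 0.0824066·(0.3688568)/(-0.4954591) = 0.8602064;  |Δ| = 0.0613496
f(0.8602064) = -0.0100779
r_4 = 0.8602064 − (-0.0100779)·(0.0613496)/(-0.0924845) = 0.8535212;  |Δ| = 0.0066852
f(0.8535212) = 0.0001223
r_5 = 0.8535212 − 0.0001223·(-0.0066852)/(0.0102002) = 0.8536014;  |Δ| = 0.0000801
|r_5 − r_4| = 0.0000801 < 10^{-3}

n = 5, r_n = 0.85360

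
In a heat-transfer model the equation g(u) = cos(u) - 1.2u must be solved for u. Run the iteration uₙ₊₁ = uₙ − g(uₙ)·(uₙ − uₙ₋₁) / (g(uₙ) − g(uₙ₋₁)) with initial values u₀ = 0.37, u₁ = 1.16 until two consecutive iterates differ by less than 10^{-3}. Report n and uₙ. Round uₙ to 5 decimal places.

n = 5, uₙ = 0.65889

g(0.37) = 0.4883273, g(1.16) = -0.9926605
u₂ = 1.1600000 − (-0.9926605)·(0.7900000)/(-1.4809878) = 0.6304874;  |Δ| = 0.5295126
g(0.6304874) = 0.0511555
u₃ = 0.6304874 − 0.0511555·(-0.5295126)/(1.0438159) = 0.6564378;  |Δ| = 0.0259504
g(0.6564378) = 0.0044459
u₄ = 0.6564378 − 0.0044459·(0.0259504)/(-0.0467095) = 0.6589078;  |Δ| = 0.0024700
g(0.6589078) = -0.0000280
u₅ = 0.6589078 − (-0.0000280)·(0.0024700)/(-0.0044739) = 0.6588924;  |Δ| = 0.0000154
|u₅ − u₄| = 0.0000154 < 10^{-3}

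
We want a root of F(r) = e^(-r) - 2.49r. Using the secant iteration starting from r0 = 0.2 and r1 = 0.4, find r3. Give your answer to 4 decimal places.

0.2981

F(0.2) = 0.320731, F(0.4) = -0.325680
r2 = 0.400000 − (-0.325680)·(0.400000 − 0.200000) / (-0.325680 − 0.320731) = 0.400000 − (-0.065136)/(-0.646411) = 0.299234
F(0.299234) = -0.003708
r3 = 0.299234 − (-0.003708)·(0.299234 − 0.400000) / (-0.003708 − (-0.325680)) = 0.299234 − (0.000374)/(0.321972) = 0.298074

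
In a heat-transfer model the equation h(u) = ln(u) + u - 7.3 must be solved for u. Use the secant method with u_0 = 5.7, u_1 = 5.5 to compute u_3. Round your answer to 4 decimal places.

h(5.7) = 0.140466, h(5.5) = -0.095252
u_2 = 5.500000 − (-0.095252)·(5.500000 − 5.700000) / (-0.095252 − 0.140466) = 5.500000 − (0.019050)/(-0.235718) = 5.580818
h(5.580818) = 0.000154
u_3 = 5.580818 − 0.000154·(5.580818 − 5.500000) / (0.000154 − (-0.095252)) = 5.580818 − (0.000012)/(0.095406) = 5.580688

5.5807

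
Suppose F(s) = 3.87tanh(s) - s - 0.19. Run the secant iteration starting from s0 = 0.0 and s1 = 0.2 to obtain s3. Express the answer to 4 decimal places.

0.0663

F(0.0) = -0.190000, F(0.2) = 0.373842
s2 = 0.200000 − 0.373842·(0.200000 − 0.000000) / (0.373842 − (-0.190000)) = 0.200000 − (0.074768)/(0.563842) = 0.067395
F(0.067395) = 0.003029
s3 = 0.067395 − 0.003029·(0.067395 − 0.200000) / (0.003029 − 0.373842) = 0.067395 − (-0.000402)/(-0.370814) = 0.066312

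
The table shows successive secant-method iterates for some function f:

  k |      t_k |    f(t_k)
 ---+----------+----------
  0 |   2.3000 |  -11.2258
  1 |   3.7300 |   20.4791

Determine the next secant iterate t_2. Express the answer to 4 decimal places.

t_2 = 3.7300 − 20.4791·(3.7300 − 2.3000) / (20.4791 − (-11.2258))
   = 3.7300 − (29.285113)/(31.704900) = 2.806322

2.8063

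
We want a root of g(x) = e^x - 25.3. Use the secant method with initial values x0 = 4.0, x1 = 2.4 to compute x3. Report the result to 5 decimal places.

3.38521

g(4.0) = 29.2981500, g(2.4) = -14.2768236
x2 = 2.4000000 − (-14.2768236)·(2.4000000 − 4.0000000) / (-14.2768236 − 29.2981500) = 2.4000000 − (22.8429178)/(-43.5749737) = 2.9242210
g(2.9242210) = -6.6802837
x3 = 2.9242210 − (-6.6802837)·(2.9242210 − 2.4000000) / (-6.6802837 − (-14.2768236)) = 2.9242210 − (-3.5019452)/(7.5965399) = 3.3852132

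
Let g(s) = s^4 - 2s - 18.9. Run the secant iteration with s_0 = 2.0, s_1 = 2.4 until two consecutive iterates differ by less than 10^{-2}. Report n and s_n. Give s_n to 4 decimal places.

n = 4, s_n = 2.1970

g(2.0) = -6.900000, g(2.4) = 9.477600
s_2 = 2.400000 − 9.477600·(0.400000)/(16.377600) = 2.168523;  |Δ| = 0.231477
g(2.168523) = -1.123620
s_3 = 2.168523 − (-1.123620)·(-0.231477)/(-10.601220) = 2.193057;  |Δ| = 0.024534
g(2.193057) = -0.154831
s_4 = 2.193057 − (-0.154831)·(0.024534)/(0.968789) = 2.196978;  |Δ| = 0.003921
|s_4 − s_3| = 0.003921 < 10^{-2}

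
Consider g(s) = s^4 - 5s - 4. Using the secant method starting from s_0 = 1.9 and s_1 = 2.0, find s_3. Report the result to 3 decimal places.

g(1.9) = -0.46790, g(2.0) = 2.00000
s_2 = 2.00000 − 2.00000·(2.00000 − 1.90000) / (2.00000 − (-0.46790)) = 2.00000 − (0.20000)/(2.46790) = 1.91896
g(1.91896) = -0.03469
s_3 = 1.91896 − (-0.03469)·(1.91896 − 2.00000) / (-0.03469 − 2.00000) = 1.91896 − (0.00281)/(-2.03469) = 1.92034

1.920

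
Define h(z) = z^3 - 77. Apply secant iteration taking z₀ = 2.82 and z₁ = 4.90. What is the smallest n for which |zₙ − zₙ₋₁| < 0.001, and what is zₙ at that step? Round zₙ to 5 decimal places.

n = 6, zₙ = 4.25432

h(2.82) = -54.5742320, h(4.90) = 40.6490000
z₂ = 4.9000000 − 40.6490000·(2.0800000)/(95.2232320) = 4.0120873;  |Δ| = 0.8879127
h(4.0120873) = -12.4180561
z₃ = 4.0120873 − (-12.4180561)·(-0.8879127)/(-53.0670561) = 4.2198650;  |Δ| = 0.2077777
h(4.2198650) = -1.8557666
z₄ = 4.2198650 − (-1.8557666)·(0.2077777)/(10.5622895) = 4.2563709;  |Δ| = 0.0365060
h(4.2563709) = 0.1113686
z₅ = 4.2563709 − 0.1113686·(0.0365060)/(1.9671352) = 4.2543042;  |Δ| = 0.0020668
h(4.2543042) = -0.0009061
z₆ = 4.2543042 − (-0.0009061)·(-0.0020668)/(-0.1122747) = 4.2543209;  |Δ| = 0.0000167
|z₆ − z₅| = 0.0000167 < 0.001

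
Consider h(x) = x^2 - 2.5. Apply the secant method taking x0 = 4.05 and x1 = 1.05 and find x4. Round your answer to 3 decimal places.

1.576

h(4.05) = 13.90250, h(1.05) = -1.39750
x2 = 1.05000 − (-1.39750)·(1.05000 − 4.05000) / (-1.39750 − 13.90250) = 1.05000 − (4.19250)/(-15.30000) = 1.32402
h(1.32402) = -0.74697
x3 = 1.32402 − (-0.74697)·(1.32402 − 1.05000) / (-0.74697 − (-1.39750)) = 1.32402 − (-0.20468)/(0.65053) = 1.63866
h(1.63866) = 0.18522
x4 = 1.63866 − 0.18522·(1.63866 − 1.32402) / (0.18522 − (-0.74697)) = 1.63866 − (0.05828)/(0.93219) = 1.57615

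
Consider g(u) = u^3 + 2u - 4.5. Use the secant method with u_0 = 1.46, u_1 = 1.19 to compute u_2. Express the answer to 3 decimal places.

g(1.46) = 1.53214, g(1.19) = -0.43484
u_2 = 1.19000 − (-0.43484)·(1.19000 − 1.46000) / (-0.43484 − 1.53214) = 1.19000 − (0.11741)/(-1.96698) = 1.24969

1.250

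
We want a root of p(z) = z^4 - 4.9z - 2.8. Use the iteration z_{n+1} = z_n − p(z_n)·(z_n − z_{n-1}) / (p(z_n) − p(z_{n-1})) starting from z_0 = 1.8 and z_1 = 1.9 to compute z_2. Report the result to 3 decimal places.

1.855

p(1.8) = -1.12240, p(1.9) = 0.92210
z_2 = 1.90000 − 0.92210·(1.90000 − 1.80000) / (0.92210 − (-1.12240)) = 1.90000 − (0.09221)/(2.04450) = 1.85490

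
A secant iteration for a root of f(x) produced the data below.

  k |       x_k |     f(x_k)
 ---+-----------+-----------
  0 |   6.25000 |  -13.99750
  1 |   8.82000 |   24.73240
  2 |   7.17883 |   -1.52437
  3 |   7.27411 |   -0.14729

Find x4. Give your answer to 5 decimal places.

7.28430

x4 = 7.27411 − (-0.14729)·(7.27411 − 7.17883) / (-0.14729 − (-1.52437))
   = 7.27411 − (-0.0140338)/(1.3770800) = 7.2843010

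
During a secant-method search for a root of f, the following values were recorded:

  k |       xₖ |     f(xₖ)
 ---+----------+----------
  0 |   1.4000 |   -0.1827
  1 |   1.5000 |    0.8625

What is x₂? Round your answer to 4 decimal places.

1.4175

x₂ = 1.5000 − 0.8625·(1.5000 − 1.4000) / (0.8625 − (-0.1827))
   = 1.5000 − (0.086250)/(1.045200) = 1.417480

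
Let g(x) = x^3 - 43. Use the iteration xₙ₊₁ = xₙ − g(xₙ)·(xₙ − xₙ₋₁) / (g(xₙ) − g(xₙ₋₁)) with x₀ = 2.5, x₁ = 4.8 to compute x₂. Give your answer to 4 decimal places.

3.1630

g(2.5) = -27.375000, g(4.8) = 67.592000
x₂ = 4.800000 − 67.592000·(4.800000 − 2.500000) / (67.592000 − (-27.375000)) = 4.800000 − (155.461600)/(94.967000) = 3.162993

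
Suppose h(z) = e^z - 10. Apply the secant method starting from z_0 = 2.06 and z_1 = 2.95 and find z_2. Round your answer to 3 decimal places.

2.230

h(2.06) = -2.15403, h(2.95) = 9.10595
z_2 = 2.95000 − 9.10595·(2.95000 − 2.06000) / (9.10595 − (-2.15403)) = 2.95000 − (8.10430)/(11.25998) = 2.23026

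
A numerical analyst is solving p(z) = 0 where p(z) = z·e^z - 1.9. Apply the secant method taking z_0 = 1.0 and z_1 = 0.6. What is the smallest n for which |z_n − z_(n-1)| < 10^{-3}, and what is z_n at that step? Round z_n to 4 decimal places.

n = 5, z_n = 0.8292

p(1.0) = 0.818282, p(0.6) = -0.806729
z_2 = 0.600000 − (-0.806729)·(-0.400000)/(-1.625011) = 0.798578;  |Δ| = 0.198578
p(0.798578) = -0.125257
z_3 = 0.798578 − (-0.125257)·(0.198578)/(0.681472) = 0.835078;  |Δ| = 0.036499
p(0.835078) = 0.024848
z_4 = 0.835078 − 0.024848·(0.036499)/(0.150105) = 0.829036;  |Δ| = 0.006042
p(0.829036) = -0.000590
z_5 = 0.829036 − (-0.000590)·(-0.006042)/(-0.025437) = 0.829176;  |Δ| = 0.000140
|z_5 − z_4| = 0.000140 < 10^{-3}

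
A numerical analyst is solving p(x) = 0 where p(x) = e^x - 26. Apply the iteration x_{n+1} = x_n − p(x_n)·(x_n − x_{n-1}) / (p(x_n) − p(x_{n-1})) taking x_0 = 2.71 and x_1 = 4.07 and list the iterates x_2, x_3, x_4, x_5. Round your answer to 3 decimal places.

3.053, 3.184, 3.266, 3.258

p(2.71) = -10.97072, p(4.07) = 32.55696
x_2 = 4.07000 − 32.55696·(4.07000 − 2.71000) / (32.55696 − (-10.97072)) = 4.07000 − (44.27747)/(43.52769) = 3.05277
p(3.05277) = -4.82599
x_3 = 3.05277 − (-4.82599)·(3.05277 − 4.07000) / (-4.82599 − 32.55696) = 3.05277 − (4.90912)/(-37.38295) = 3.18409
p(3.18409) = -1.85459
x_4 = 3.18409 − (-1.85459)·(3.18409 − 3.05277) / (-1.85459 − (-4.82599)) = 3.18409 − (-0.24354)/(2.97140) = 3.26606
p(3.26606) = 0.20780
x_5 = 3.26606 − 0.20780·(3.26606 − 3.18409) / (0.20780 − (-1.85459)) = 3.26606 − (0.01703)/(2.06239) = 3.25780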